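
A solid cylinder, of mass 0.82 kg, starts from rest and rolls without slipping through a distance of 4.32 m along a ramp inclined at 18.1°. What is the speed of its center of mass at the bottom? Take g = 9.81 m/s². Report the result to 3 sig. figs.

v ≈ 4.19 m/s

Here I = (1/2)MR², so the shape factor k = I/(MR²) = 0.5.
The rolling condition ω = v/R makes the rotational term ½I(v/R)² = ½kMv², so KE_total = ½(1+k)Mv² = (3/4)Mv².
The vertical drop is h = L sinθ = 4.32 × sin18.1° = 1.342 m.
Energy conservation: Mgh = (3/4)Mv², so v = √(2gh/(1+k)) = √(2 × 9.81 × 1.342 / 1.5) ≈ 4.19 m/s.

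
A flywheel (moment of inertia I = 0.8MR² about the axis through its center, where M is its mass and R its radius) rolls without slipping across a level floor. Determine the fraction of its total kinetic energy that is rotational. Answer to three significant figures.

fraction ≈ 0.444

Here I = 0.8MR², so the shape factor k = I/(MR²) = 0.8.
Since ω = v/R, the translational part is ½Mv² and the rotational part is ½I(v/R)² = ½kMv²; the total is ½(1+k)Mv².
The rotational fraction is therefore k/(1+k) = 0.8/1.8 ≈ 0.444.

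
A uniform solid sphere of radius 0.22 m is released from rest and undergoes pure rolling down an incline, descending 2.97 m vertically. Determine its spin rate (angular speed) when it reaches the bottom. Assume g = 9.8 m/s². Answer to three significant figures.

Here I = (2/5)MR², so the shape factor k = I/(MR²) = 0.4.
Since it rolls without slipping, ω = v/R and KE = ½Mv² + ½Iω² = ½(1+k)Mv² = (7/10)Mv².
Energy conservation Mgh = ½(1+k)Mv² gives v = √(2gh/(1+k)) = √(2 × 9.8 × 2.97 / 1.4) = 6.448 m/s.
The angular speed follows from ω = v/R = 6.448/0.22 ≈ 29.3 rad/s.

ω ≈ 29.3 rad/s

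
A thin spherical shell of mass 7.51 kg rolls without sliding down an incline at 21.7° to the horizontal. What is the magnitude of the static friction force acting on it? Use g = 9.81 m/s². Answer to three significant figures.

With I = (2/3)MR², the ratio k = I/(MR²) is 2/3.
Newton's second law down the slope: Mg sinθ − f = Ma. The torque equation fR = Iα (with α = a/R) gives f = kMa.
Combining, a = g sinθ/(1+k) and f = kMa = kMg sinθ/(1+k).
f = (2/3) × 7.51 × 9.81 × sin21.7° / 1.667 ≈ 10.9 N.

f ≈ 10.9 N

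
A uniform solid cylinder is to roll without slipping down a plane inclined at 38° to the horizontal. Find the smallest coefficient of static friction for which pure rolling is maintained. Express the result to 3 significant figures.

The moment of inertia is (1/2)MR², giving k ≡ I/(MR²) = 0.5.
Along the incline Mg sinθ − f = Ma, and torque about the center fR = Iα = kMR²(a/R) gives f = kMa.
These give a = g sinθ/(1+k) and the required friction f = kMg sinθ/(1+k).
The normal force is N = Mg cosθ, so μ_min = f/N = k tanθ/(1+k).
μ_min = 0.5 × tan38° / 1.5 ≈ 0.260.

μ_min ≈ 0.260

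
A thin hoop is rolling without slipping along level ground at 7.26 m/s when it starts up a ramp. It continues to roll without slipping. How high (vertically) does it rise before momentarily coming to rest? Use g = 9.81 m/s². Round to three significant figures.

For this body I = MR², i.e. k = I/(MR²) = 1.
Rolling without slipping gives ω = v/R, so the total kinetic energy is ½Mv² + ½Iω² = ½(1+k)Mv² = Mv².
All of this converts to potential energy at the highest point: Mv₀² = Mgh.
Thus h = (1+k)v₀²/(2g) = 2 × 7.26² / (2 × 9.81) ≈ 5.37 m.

h ≈ 5.37 m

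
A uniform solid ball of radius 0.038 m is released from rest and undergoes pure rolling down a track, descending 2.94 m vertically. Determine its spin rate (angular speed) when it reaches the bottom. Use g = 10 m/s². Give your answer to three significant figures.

For this body I = (2/5)MR², i.e. k = I/(MR²) = 0.4.
Pure rolling means v = ωR; then KE = ½Mv² + ½I(v/R)² = ½(1+k)Mv² = (7/10)Mv².
Energy conservation Mgh = ½(1+k)Mv² gives v = √(2gh/(1+k)) = √(2 × 10 × 2.94 / 1.4) = 6.481 m/s.
Then ω = v/R = 6.481 / 0.038 ≈ 171 rad/s.

ω ≈ 171 rad/s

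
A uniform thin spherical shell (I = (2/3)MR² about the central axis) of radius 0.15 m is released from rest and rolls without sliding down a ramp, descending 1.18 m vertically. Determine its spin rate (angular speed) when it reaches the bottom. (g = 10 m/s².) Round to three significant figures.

ω ≈ 25.1 rad/s

The moment of inertia is (2/3)MR², giving k ≡ I/(MR²) = 2/3.
The rolling condition ω = v/R makes the rotational term ½I(v/R)² = ½kMv², so KE_total = ½(1+k)Mv² = (5/6)Mv².
Energy conservation Mgh = ½(1+k)Mv² gives v = √(2gh/(1+k)) = √(2 × 10 × 1.18 / 1.667) = 3.763 m/s.
Then ω = v/R = 3.763 / 0.15 ≈ 25.1 rad/s.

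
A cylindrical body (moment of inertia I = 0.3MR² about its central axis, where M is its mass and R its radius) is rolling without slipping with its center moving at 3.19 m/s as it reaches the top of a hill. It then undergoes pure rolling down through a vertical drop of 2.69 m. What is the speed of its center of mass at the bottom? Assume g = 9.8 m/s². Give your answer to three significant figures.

Here I = 0.3MR², so the shape factor k = I/(MR²) = 0.3.
The rolling condition ω = v/R makes the rotational term ½I(v/R)² = ½kMv², so KE_total = ½(1+k)Mv² = (13/20)Mv².
Energy conservation: (13/20)Mv₀² + Mgh = (13/20)Mv², so v² = v₀² + 2gh/(1+k).
v = √(3.19² + 2×9.8×2.69/1.3) = √50.73 ≈ 7.12 m/s.

v ≈ 7.12 m/s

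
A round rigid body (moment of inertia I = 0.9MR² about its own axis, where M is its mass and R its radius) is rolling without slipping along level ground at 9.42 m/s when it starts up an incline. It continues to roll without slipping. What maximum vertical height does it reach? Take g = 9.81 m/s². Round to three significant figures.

For this body I = 0.9MR², i.e. k = I/(MR²) = 0.9.
Rolling without slipping gives ω = v/R, so the total kinetic energy is ½Mv² + ½Iω² = ½(1+k)Mv² = (19/20)Mv².
At the top the kinetic energy is zero, so (19/20)Mv₀² = Mgh.
Thus h = (1+k)v₀²/(2g) = 1.9 × 9.42² / (2 × 9.81) ≈ 8.59 m.

h ≈ 8.59 m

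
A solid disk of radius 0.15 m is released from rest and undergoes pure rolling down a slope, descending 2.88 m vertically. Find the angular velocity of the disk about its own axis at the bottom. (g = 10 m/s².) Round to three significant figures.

For this body I = (1/2)MR², i.e. k = I/(MR²) = 0.5.
Since it rolls without slipping, ω = v/R and KE = ½Mv² + ½Iω² = ½(1+k)Mv² = (3/4)Mv².
Energy conservation Mgh = ½(1+k)Mv² gives v = √(2gh/(1+k)) = √(2 × 10 × 2.88 / 1.5) = 6.197 m/s.
Then ω = v/R = 6.197 / 0.15 ≈ 41.3 rad/s.

ω ≈ 41.3 rad/s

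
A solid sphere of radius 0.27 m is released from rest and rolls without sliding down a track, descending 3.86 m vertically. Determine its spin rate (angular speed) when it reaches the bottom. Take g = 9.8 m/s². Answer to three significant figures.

ω ≈ 27.2 rad/s

Here I = (2/5)MR², so the shape factor k = I/(MR²) = 0.4.
Pure rolling means v = ωR; then KE = ½Mv² + ½I(v/R)² = ½(1+k)Mv² = (7/10)Mv².
Energy conservation Mgh = ½(1+k)Mv² gives v = √(2gh/(1+k)) = √(2 × 9.8 × 3.86 / 1.4) = 7.351 m/s.
Then ω = v/R = 7.351 / 0.27 ≈ 27.2 rad/s.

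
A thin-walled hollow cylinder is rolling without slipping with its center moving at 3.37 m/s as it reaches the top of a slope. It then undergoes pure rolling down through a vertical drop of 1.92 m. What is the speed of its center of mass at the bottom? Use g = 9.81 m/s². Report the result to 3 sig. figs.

v ≈ 5.49 m/s

For this body I = MR², i.e. k = I/(MR²) = 1.
The rolling condition ω = v/R makes the rotational term ½I(v/R)² = ½kMv², so KE_total = ½(1+k)Mv² = Mv².
Conserving energy between top and bottom: Mv² = Mv₀² + Mgh, hence v² = v₀² + 2gh/(1+k).
v = √(3.37² + 2×9.81×1.92/2) = √30.19 ≈ 5.49 m/s.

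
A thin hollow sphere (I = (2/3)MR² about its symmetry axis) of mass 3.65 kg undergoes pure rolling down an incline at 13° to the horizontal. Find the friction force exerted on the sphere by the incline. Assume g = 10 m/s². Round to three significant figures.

f ≈ 3.28 N

For this body I = (2/3)MR², i.e. k = I/(MR²) = 2/3.
Translational: Mg sinθ − f = Ma. Rotational about the CM: fR = Iα = kMRa, so f = kMa.
Combining, a = g sinθ/(1+k) and f = kMa = kMg sinθ/(1+k).
f = (2/3) × 3.65 × 10 × sin13° / 1.667 ≈ 3.28 N.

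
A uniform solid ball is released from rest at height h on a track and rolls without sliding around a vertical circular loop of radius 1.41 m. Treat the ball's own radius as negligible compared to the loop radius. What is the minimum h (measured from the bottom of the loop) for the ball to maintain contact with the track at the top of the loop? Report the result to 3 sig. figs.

Here I = (2/5)MR², so the shape factor k = I/(MR²) = 0.4.
At the top, contact is just lost when gravity alone supplies the centripetal force: Mg = Mv_top²/r, i.e. v_top² = gr.
With ω = v/R, the kinetic energy at speed v is ½(1+k)Mv² = (7/10)Mv².
Energy conservation from release (height h) to the top (height 2r): Mgh = Mg(2r) + (7/10)M·gr.
Thus h_min = 2r + (1+k)r/2 = r(2 + 1.4/2) = 1.41 × 2.7 ≈ 3.81 m.

h_min ≈ 3.81 m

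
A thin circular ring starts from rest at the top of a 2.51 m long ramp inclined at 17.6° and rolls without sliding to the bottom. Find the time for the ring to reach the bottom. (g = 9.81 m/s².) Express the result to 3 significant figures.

Here I = MR², so the shape factor k = I/(MR²) = 1.
Newton's second law down the slope: Mg sinθ − f = Ma. The torque equation fR = Iα (with α = a/R) gives f = kMa.
Hence a = g sinθ/(1+k) = 9.81×sin17.6°/2 = 1.483 m/s².
With constant a from rest, t = √(2L/a) = √(2·2.51/1.483) ≈ 1.84 s.

t ≈ 1.84 s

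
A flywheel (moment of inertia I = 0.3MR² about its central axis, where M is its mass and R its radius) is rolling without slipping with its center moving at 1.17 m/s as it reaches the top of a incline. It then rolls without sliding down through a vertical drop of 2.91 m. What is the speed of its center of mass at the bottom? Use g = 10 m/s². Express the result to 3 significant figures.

With I = 0.3MR², the ratio k = I/(MR²) is 0.3.
Since it rolls without slipping, ω = v/R and KE = ½Mv² + ½Iω² = ½(1+k)Mv² = (13/20)Mv².
Energy conservation: (13/20)Mv₀² + Mgh = (13/20)Mv², so v² = v₀² + 2gh/(1+k).
v = √(1.17² + 2×10×2.91/1.3) = √46.14 ≈ 6.79 m/s.

v ≈ 6.79 m/s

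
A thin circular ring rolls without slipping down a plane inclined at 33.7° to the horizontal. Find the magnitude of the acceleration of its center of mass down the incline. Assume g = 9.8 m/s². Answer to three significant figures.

The moment of inertia is MR², giving k ≡ I/(MR²) = 1.
Translational: Mg sinθ − f = Ma. Rotational about the CM: fR = Iα = kMRa, so f = kMa.
Eliminating f: Mg sinθ = (1+k)Ma, so a = g sinθ/(1+k) = 9.8 × sin33.7° / 2 ≈ 2.72 m/s².

a ≈ 2.72 m/s²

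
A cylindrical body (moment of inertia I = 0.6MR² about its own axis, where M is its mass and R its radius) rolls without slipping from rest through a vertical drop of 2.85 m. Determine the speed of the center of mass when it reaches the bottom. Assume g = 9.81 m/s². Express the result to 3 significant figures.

v ≈ 5.91 m/s

For this body I = 0.6MR², i.e. k = I/(MR²) = 0.6.
Pure rolling means v = ωR; then KE = ½Mv² + ½I(v/R)² = ½(1+k)Mv² = (4/5)Mv².
Energy conservation: Mgh = (4/5)Mv², so v = √(2gh/(1+k)) = √(2 × 9.81 × 2.85 / 1.6) ≈ 5.91 m/s.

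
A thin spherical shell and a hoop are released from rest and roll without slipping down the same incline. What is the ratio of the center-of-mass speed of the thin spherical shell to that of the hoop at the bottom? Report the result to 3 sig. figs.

v_ratio ≈ 1.10

Each satisfies Mgh = ½(1+k)Mv² with k = I/(MR²), so v ∝ 1/√(1+k).
For the thin spherical shell k = 2/3; for the hoop k = 1.
v₁/v₂ = √((1+k₂)/(1+k₁)) = √(2/1.667) ≈ 1.10.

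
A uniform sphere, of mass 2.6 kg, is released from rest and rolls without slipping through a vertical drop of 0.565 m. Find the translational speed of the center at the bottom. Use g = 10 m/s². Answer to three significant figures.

Here I = (2/5)MR², so the shape factor k = I/(MR²) = 0.4.
The rolling condition ω = v/R makes the rotational term ½I(v/R)² = ½kMv², so KE_total = ½(1+k)Mv² = (7/10)Mv².
Energy conservation: Mgh = (7/10)Mv², so v = √(2gh/(1+k)) = √(2 × 10 × 0.565 / 1.4) ≈ 2.84 m/s.

v ≈ 2.84 m/s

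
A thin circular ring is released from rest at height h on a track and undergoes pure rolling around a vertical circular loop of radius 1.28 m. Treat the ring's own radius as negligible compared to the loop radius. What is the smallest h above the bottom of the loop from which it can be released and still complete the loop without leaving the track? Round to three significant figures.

h_min ≈ 3.84 m

Here I = MR², so the shape factor k = I/(MR²) = 1.
At the top, contact is just lost when gravity alone supplies the centripetal force: Mg = Mv_top²/r, i.e. v_top² = gr.
With ω = v/R, the kinetic energy at speed v is ½(1+k)Mv² = Mv².
Energy conservation from release (height h) to the top (height 2r): Mgh = Mg(2r) + M·gr.
Thus h_min = 2r + (1+k)r/2 = r(2 + 2/2) = 1.28 × 3 ≈ 3.84 m.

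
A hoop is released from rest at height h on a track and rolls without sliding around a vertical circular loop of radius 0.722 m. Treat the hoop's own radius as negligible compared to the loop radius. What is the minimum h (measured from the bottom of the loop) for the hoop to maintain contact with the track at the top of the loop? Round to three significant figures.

With I = MR², the ratio k = I/(MR²) is 1.
At the top, contact is just lost when gravity alone supplies the centripetal force: Mg = Mv_top²/r, i.e. v_top² = gr.
With ω = v/R, the kinetic energy at speed v is ½(1+k)Mv² = Mv².
Energy conservation from release (height h) to the top (height 2r): Mgh = Mg(2r) + M·gr.
Thus h_min = 2r + (1+k)r/2 = r(2 + 2/2) = 0.722 × 3 ≈ 2.17 m.

h_min ≈ 2.17 m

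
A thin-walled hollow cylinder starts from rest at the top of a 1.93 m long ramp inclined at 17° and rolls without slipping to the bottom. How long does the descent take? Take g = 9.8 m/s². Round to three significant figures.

t ≈ 1.64 s

Here I = MR², so the shape factor k = I/(MR²) = 1.
Newton's second law down the slope: Mg sinθ − f = Ma. The torque equation fR = Iα (with α = a/R) gives f = kMa.
Hence a = g sinθ/(1+k) = 9.8×sin17°/2 = 1.433 m/s².
Starting from rest, L = ½at², so t = √(2L/a) = √(2×1.93/1.433) ≈ 1.64 s.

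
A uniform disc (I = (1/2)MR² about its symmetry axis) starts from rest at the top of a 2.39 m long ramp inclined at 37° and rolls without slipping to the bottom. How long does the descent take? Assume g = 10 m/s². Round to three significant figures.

t ≈ 1.09 s

For this body I = (1/2)MR², i.e. k = I/(MR²) = 0.5.
Newton's second law down the slope: Mg sinθ − f = Ma. The torque equation fR = Iα (with α = a/R) gives f = kMa.
Hence a = g sinθ/(1+k) = 10×sin37°/1.5 = 4.012 m/s².
Starting from rest, L = ½at², so t = √(2L/a) = √(2×2.39/4.012) ≈ 1.09 s.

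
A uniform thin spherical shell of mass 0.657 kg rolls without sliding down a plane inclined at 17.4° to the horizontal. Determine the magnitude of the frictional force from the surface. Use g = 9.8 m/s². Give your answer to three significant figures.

For this body I = (2/3)MR², i.e. k = I/(MR²) = 2/3.
Along the incline Mg sinθ − f = Ma, and torque about the center fR = Iα = kMR²(a/R) gives f = kMa.
Combining, a = g sinθ/(1+k) and f = kMa = kMg sinθ/(1+k).
f = (2/3) × 0.657 × 9.8 × sin17.4° / 1.667 ≈ 0.770 N.

f ≈ 0.770 N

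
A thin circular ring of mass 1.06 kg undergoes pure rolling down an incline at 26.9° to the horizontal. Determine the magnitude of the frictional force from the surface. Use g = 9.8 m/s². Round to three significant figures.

f ≈ 2.35 N

Here I = MR², so the shape factor k = I/(MR²) = 1.
Translational: Mg sinθ − f = Ma. Rotational about the CM: fR = Iα = kMRa, so f = kMa.
Combining, a = g sinθ/(1+k) and f = kMa = kMg sinθ/(1+k).
f = 1 × 1.06 × 9.8 × sin26.9° / 2 ≈ 2.35 N.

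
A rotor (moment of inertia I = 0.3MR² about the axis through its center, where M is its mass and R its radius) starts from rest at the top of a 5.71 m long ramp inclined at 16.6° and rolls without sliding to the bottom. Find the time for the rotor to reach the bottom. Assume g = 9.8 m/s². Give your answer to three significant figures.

For this body I = 0.3MR², i.e. k = I/(MR²) = 0.3.
Translational: Mg sinθ − f = Ma. Rotational about the CM: fR = Iα = kMRa, so f = kMa.
Hence a = g sinθ/(1+k) = 9.8×sin16.6°/1.3 = 2.154 m/s².
Starting from rest, L = ½at², so t = √(2L/a) = √(2×5.71/2.154) ≈ 2.30 s.

t ≈ 2.30 s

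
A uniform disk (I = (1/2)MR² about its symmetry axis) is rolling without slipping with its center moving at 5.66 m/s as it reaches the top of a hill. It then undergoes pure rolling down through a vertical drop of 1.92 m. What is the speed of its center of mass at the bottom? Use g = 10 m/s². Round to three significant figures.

v ≈ 7.59 m/s

For this body I = (1/2)MR², i.e. k = I/(MR²) = 0.5.
Rolling without slipping gives ω = v/R, so the total kinetic energy is ½Mv² + ½Iω² = ½(1+k)Mv² = (3/4)Mv².
Conserving energy between top and bottom: (3/4)Mv² = (3/4)Mv₀² + Mgh, hence v² = v₀² + 2gh/(1+k).
v = √(5.66² + 2×10×1.92/1.5) = √57.64 ≈ 7.59 m/s.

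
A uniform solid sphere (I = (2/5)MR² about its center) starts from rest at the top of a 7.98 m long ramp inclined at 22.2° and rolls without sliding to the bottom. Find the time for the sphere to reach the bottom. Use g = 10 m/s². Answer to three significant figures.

t ≈ 2.43 s

For this body I = (2/5)MR², i.e. k = I/(MR²) = 0.4.
Newton's second law down the slope: Mg sinθ − f = Ma. The torque equation fR = Iα (with α = a/R) gives f = kMa.
Hence a = g sinθ/(1+k) = 10×sin22.2°/1.4 = 2.699 m/s².
With constant a from rest, t = √(2L/a) = √(2·7.98/2.699) ≈ 2.43 s.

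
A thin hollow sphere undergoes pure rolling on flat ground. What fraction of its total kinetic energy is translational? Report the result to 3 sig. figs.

fraction ≈ 0.600

With I = (2/3)MR², the ratio k = I/(MR²) is 2/3.
With ω = v/R, KE_trans = ½Mv² and KE_rot = ½Iω² = ½kMv², so KE_total = ½(1+k)Mv².
The translational fraction is therefore 1/(1+k) = 1/1.667 ≈ 0.600.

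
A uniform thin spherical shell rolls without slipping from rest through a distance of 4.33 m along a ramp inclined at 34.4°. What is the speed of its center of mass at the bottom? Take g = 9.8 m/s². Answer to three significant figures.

For this body I = (2/3)MR², i.e. k = I/(MR²) = 2/3.
Rolling without slipping gives ω = v/R, so the total kinetic energy is ½Mv² + ½Iω² = ½(1+k)Mv² = (5/6)Mv².
The vertical drop is h = L sinθ = 4.33 × sin34.4° = 2.446 m.
Setting Mgh = (5/6)Mv² gives v = √(2gh/(1+k)) = √(2·9.8·2.446/1.667) ≈ 5.36 m/s.

v ≈ 5.36 m/s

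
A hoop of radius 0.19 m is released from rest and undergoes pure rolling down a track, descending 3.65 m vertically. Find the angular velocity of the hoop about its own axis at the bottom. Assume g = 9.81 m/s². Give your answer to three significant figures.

ω ≈ 31.5 rad/s

Here I = MR², so the shape factor k = I/(MR²) = 1.
Since it rolls without slipping, ω = v/R and KE = ½Mv² + ½Iω² = ½(1+k)Mv² = Mv².
Energy conservation Mgh = ½(1+k)Mv² gives v = √(2gh/(1+k)) = √(2 × 9.81 × 3.65 / 2) = 5.984 m/s.
The angular speed follows from ω = v/R = 5.984/0.19 ≈ 31.5 rad/s.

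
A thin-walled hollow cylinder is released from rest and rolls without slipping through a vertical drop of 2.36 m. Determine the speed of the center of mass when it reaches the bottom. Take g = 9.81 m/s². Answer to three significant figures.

v ≈ 4.81 m/s

With I = MR², the ratio k = I/(MR²) is 1.
Rolling without slipping gives ω = v/R, so the total kinetic energy is ½Mv² + ½Iω² = ½(1+k)Mv² = Mv².
Setting Mgh = Mv² gives v = √(2gh/(1+k)) = √(2·9.81·2.36/2) ≈ 4.81 m/s.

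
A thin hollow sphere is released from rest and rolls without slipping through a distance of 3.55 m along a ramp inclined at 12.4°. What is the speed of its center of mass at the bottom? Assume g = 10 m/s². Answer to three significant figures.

v ≈ 3.02 m/s

The moment of inertia is (2/3)MR², giving k ≡ I/(MR²) = 2/3.
Since it rolls without slipping, ω = v/R and KE = ½Mv² + ½Iω² = ½(1+k)Mv² = (5/6)Mv².
The vertical drop is h = L sinθ = 3.55 × sin12.4° = 0.7623 m.
Energy conservation: Mgh = (5/6)Mv², so v = √(2gh/(1+k)) = √(2 × 10 × 0.7623 / 1.667) ≈ 3.02 m/s.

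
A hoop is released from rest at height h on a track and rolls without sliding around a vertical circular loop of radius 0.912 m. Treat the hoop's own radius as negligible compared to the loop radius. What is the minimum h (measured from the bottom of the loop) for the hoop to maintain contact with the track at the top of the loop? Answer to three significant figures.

The moment of inertia is MR², giving k ≡ I/(MR²) = 1.
At the top of the loop, the minimum-contact condition is Mg = Mv_top²/r, so v_top² = gr.
With ω = v/R, the kinetic energy at speed v is ½(1+k)Mv² = Mv².
Energy conservation from release (height h) to the top (height 2r): Mgh = Mg(2r) + M·gr.
Thus h_min = 2r + (1+k)r/2 = r(2 + 2/2) = 0.912 × 3 ≈ 2.74 m.

h_min ≈ 2.74 m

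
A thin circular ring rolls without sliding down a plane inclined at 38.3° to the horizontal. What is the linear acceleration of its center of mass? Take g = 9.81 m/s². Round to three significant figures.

a ≈ 3.04 m/s²

For this body I = MR², i.e. k = I/(MR²) = 1.
Along the incline Mg sinθ − f = Ma, and torque about the center fR = Iα = kMR²(a/R) gives f = kMa.
Eliminating f: Mg sinθ = (1+k)Ma, so a = g sinθ/(1+k) = 9.81 × sin38.3° / 2 ≈ 3.04 m/s².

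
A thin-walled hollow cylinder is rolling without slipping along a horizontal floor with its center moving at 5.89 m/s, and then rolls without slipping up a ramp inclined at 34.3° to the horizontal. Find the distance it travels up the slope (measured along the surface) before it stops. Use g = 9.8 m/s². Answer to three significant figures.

d ≈ 6.28 m

Here I = MR², so the shape factor k = I/(MR²) = 1.
Since it rolls without slipping, ω = v/R and KE = ½Mv² + ½Iω² = ½(1+k)Mv² = Mv².
Setting this equal to Mgh gives the vertical rise h = (1+k)v₀²/(2g) = 2×5.89²/(2×9.8) = 3.54 m.
The distance along the slope is d = h/sinθ = 3.54/sin34.3° ≈ 6.28 m.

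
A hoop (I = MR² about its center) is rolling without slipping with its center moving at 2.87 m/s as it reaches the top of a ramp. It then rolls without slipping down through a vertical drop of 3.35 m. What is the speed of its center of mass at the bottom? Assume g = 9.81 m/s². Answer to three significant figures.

v ≈ 6.41 m/s

The moment of inertia is MR², giving k ≡ I/(MR²) = 1.
Since it rolls without slipping, ω = v/R and KE = ½Mv² + ½Iω² = ½(1+k)Mv² = Mv².
Energy conservation: Mv₀² + Mgh = Mv², so v² = v₀² + 2gh/(1+k).
v = √(2.87² + 2×9.81×3.35/2) = √41.1 ≈ 6.41 m/s.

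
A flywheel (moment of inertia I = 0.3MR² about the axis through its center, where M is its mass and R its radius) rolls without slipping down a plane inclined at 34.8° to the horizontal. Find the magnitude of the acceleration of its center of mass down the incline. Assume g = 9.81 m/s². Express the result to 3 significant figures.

a ≈ 4.31 m/s²

For this body I = 0.3MR², i.e. k = I/(MR²) = 0.3.
Along the incline Mg sinθ − f = Ma, and torque about the center fR = Iα = kMR²(a/R) gives f = kMa.
Eliminating f: Mg sinθ = (1+k)Ma, so a = g sinθ/(1+k) = 9.81 × sin34.8° / 1.3 ≈ 4.31 m/s².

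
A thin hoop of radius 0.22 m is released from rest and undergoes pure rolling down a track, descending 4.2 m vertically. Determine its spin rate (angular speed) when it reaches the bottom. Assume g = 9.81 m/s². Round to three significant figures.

ω ≈ 29.2 rad/s

Here I = MR², so the shape factor k = I/(MR²) = 1.
Pure rolling means v = ωR; then KE = ½Mv² + ½I(v/R)² = ½(1+k)Mv² = Mv².
Energy conservation Mgh = ½(1+k)Mv² gives v = √(2gh/(1+k)) = √(2 × 9.81 × 4.2 / 2) = 6.419 m/s.
The angular speed follows from ω = v/R = 6.419/0.22 ≈ 29.2 rad/s.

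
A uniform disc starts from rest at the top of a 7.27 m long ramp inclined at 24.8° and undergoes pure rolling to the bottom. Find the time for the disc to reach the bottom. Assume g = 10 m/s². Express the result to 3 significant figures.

t ≈ 2.28 s

The moment of inertia is (1/2)MR², giving k ≡ I/(MR²) = 0.5.
Newton's second law down the slope: Mg sinθ − f = Ma. The torque equation fR = Iα (with α = a/R) gives f = kMa.
Hence a = g sinθ/(1+k) = 10×sin24.8°/1.5 = 2.796 m/s².
With constant a from rest, t = √(2L/a) = √(2·7.27/2.796) ≈ 2.28 s.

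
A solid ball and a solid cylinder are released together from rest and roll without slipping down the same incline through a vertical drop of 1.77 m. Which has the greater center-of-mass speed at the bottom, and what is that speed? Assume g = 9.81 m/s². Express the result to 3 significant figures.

the solid ball, at v ≈ 4.98 m/s

For rolling without slipping, Mgh = ½(1+k)Mv² where k = I/(MR²), so v = √(2gh/(1+k)).
Solid ball: k = 0.4, giving v = √(2×9.81×1.77/1.4) = 4.98 m/s.
Solid cylinder: k = 0.5, giving v = √(2×9.81×1.77/1.5) = 4.812 m/s.
The smaller k wins: the solid ball, at ≈ 4.98 m/s.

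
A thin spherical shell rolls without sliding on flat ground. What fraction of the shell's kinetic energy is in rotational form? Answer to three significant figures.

For this body I = (2/3)MR², i.e. k = I/(MR²) = 2/3.
Since ω = v/R, the translational part is ½Mv² and the rotational part is ½I(v/R)² = ½kMv²; the total is ½(1+k)Mv².
The rotational fraction is therefore k/(1+k) = (2/3)/1.667 ≈ 0.400.

fraction ≈ 0.400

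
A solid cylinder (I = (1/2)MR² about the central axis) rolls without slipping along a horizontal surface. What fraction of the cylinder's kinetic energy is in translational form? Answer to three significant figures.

Here I = (1/2)MR², so the shape factor k = I/(MR²) = 0.5.
Since ω = v/R, the translational part is ½Mv² and the rotational part is ½I(v/R)² = ½kMv²; the total is ½(1+k)Mv².
The translational fraction is therefore 1/(1+k) = 1/1.5 ≈ 0.667.

fraction ≈ 0.667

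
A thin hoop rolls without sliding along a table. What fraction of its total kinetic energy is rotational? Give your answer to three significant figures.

The moment of inertia is MR², giving k ≡ I/(MR²) = 1.
With ω = v/R, KE_trans = ½Mv² and KE_rot = ½Iω² = ½kMv², so KE_total = ½(1+k)Mv².
The rotational fraction is therefore k/(1+k) = 1/2 ≈ 0.500.

fraction ≈ 0.500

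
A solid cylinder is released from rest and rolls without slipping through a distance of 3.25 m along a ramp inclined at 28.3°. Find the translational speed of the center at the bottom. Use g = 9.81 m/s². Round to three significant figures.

v ≈ 4.49 m/s

Here I = (1/2)MR², so the shape factor k = I/(MR²) = 0.5.
Rolling without slipping gives ω = v/R, so the total kinetic energy is ½Mv² + ½Iω² = ½(1+k)Mv² = (3/4)Mv².
The vertical drop is h = L sinθ = 3.25 × sin28.3° = 1.541 m.
Energy conservation: Mgh = (3/4)Mv², so v = √(2gh/(1+k)) = √(2 × 9.81 × 1.541 / 1.5) ≈ 4.49 m/s.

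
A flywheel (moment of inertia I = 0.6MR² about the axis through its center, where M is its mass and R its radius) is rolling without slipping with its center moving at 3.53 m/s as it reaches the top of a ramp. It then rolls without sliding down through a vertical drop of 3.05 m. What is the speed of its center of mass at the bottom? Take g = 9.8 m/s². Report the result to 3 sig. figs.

Here I = 0.6MR², so the shape factor k = I/(MR²) = 0.6.
Rolling without slipping gives ω = v/R, so the total kinetic energy is ½Mv² + ½Iω² = ½(1+k)Mv² = (4/5)Mv².
Conserving energy between top and bottom: (4/5)Mv² = (4/5)Mv₀² + Mgh, hence v² = v₀² + 2gh/(1+k).
v = √(3.53² + 2×9.8×3.05/1.6) = √49.82 ≈ 7.06 m/s.

v ≈ 7.06 m/s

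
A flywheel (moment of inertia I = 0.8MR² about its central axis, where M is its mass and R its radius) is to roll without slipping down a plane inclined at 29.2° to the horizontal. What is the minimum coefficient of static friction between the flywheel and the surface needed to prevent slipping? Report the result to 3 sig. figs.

μ_min ≈ 0.248

Here I = 0.8MR², so the shape factor k = I/(MR²) = 0.8.
Translational: Mg sinθ − f = Ma. Rotational about the CM: fR = Iα = kMRa, so f = kMa.
These give a = g sinθ/(1+k) and the required friction f = kMg sinθ/(1+k).
The normal force is N = Mg cosθ, so μ_min = f/N = k tanθ/(1+k).
μ_min = 0.8 × tan29.2° / 1.8 ≈ 0.248.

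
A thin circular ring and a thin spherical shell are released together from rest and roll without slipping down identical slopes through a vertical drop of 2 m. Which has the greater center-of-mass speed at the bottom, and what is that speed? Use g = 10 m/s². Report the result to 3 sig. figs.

the thin spherical shell, at v ≈ 4.90 m/s

For rolling without slipping, Mgh = ½(1+k)Mv² where k = I/(MR²), so v = √(2gh/(1+k)).
Thin circular ring: k = 1, giving v = √(2×10×2/2) = 4.472 m/s.
Thin spherical shell: k = 2/3, giving v = √(2×10×2/1.667) = 4.899 m/s.
The smaller k wins: the thin spherical shell, at ≈ 4.90 m/s.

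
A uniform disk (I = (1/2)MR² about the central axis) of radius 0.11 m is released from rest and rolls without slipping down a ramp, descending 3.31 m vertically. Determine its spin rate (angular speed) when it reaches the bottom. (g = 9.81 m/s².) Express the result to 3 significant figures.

ω ≈ 59.8 rad/s

The moment of inertia is (1/2)MR², giving k ≡ I/(MR²) = 0.5.
The rolling condition ω = v/R makes the rotational term ½I(v/R)² = ½kMv², so KE_total = ½(1+k)Mv² = (3/4)Mv².
Energy conservation Mgh = ½(1+k)Mv² gives v = √(2gh/(1+k)) = √(2 × 9.81 × 3.31 / 1.5) = 6.58 m/s.
The angular speed follows from ω = v/R = 6.58/0.11 ≈ 59.8 rad/s.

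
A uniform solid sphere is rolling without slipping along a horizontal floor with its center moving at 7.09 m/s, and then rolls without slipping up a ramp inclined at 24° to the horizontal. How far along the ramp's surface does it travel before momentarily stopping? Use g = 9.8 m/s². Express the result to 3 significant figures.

d ≈ 8.83 m

Here I = (2/5)MR², so the shape factor k = I/(MR²) = 0.4.
Pure rolling means v = ωR; then KE = ½Mv² + ½I(v/R)² = ½(1+k)Mv² = (7/10)Mv².
Setting this equal to Mgh gives the vertical rise h = (1+k)v₀²/(2g) = 1.4×7.09²/(2×9.8) = 3.591 m.
Along the incline, d = h/sinθ = 3.591/sin24° ≈ 8.83 m.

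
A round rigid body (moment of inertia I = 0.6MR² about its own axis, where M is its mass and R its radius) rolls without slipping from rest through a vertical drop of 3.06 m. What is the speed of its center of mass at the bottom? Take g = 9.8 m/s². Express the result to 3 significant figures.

The moment of inertia is 0.6MR², giving k ≡ I/(MR²) = 0.6.
Pure rolling means v = ωR; then KE = ½Mv² + ½I(v/R)² = ½(1+k)Mv² = (4/5)Mv².
Energy conservation: Mgh = (4/5)Mv², so v = √(2gh/(1+k)) = √(2 × 9.8 × 3.06 / 1.6) ≈ 6.12 m/s.

v ≈ 6.12 m/s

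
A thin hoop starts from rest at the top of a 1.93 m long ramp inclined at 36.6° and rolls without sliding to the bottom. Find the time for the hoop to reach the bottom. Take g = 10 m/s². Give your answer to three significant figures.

t ≈ 1.14 s

The moment of inertia is MR², giving k ≡ I/(MR²) = 1.
Newton's second law down the slope: Mg sinθ − f = Ma. The torque equation fR = Iα (with α = a/R) gives f = kMa.
Hence a = g sinθ/(1+k) = 10×sin36.6°/2 = 2.981 m/s².
With constant a from rest, t = √(2L/a) = √(2·1.93/2.981) ≈ 1.14 s.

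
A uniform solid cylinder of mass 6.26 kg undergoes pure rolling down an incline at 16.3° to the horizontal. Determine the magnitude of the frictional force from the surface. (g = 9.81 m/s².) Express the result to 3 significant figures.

With I = (1/2)MR², the ratio k = I/(MR²) is 0.5.
Newton's second law down the slope: Mg sinθ − f = Ma. The torque equation fR = Iα (with α = a/R) gives f = kMa.
Combining, a = g sinθ/(1+k) and f = kMa = kMg sinθ/(1+k).
f = 0.5 × 6.26 × 9.81 × sin16.3° / 1.5 ≈ 5.75 N.

f ≈ 5.75 N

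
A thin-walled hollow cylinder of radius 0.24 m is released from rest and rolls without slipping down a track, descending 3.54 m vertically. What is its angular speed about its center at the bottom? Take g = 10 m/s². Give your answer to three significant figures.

Here I = MR², so the shape factor k = I/(MR²) = 1.
Pure rolling means v = ωR; then KE = ½Mv² + ½I(v/R)² = ½(1+k)Mv² = Mv².
Energy conservation Mgh = ½(1+k)Mv² gives v = √(2gh/(1+k)) = √(2 × 10 × 3.54 / 2) = 5.95 m/s.
Then ω = v/R = 5.95 / 0.24 ≈ 24.8 rad/s.

ω ≈ 24.8 rad/s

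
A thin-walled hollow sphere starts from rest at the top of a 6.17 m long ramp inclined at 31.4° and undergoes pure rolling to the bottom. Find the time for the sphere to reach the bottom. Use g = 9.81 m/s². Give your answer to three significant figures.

For this body I = (2/3)MR², i.e. k = I/(MR²) = 2/3.
Newton's second law down the slope: Mg sinθ − f = Ma. The torque equation fR = Iα (with α = a/R) gives f = kMa.
Hence a = g sinθ/(1+k) = 9.81×sin31.4°/1.667 = 3.067 m/s².
With constant a from rest, t = √(2L/a) = √(2·6.17/3.067) ≈ 2.01 s.

t ≈ 2.01 s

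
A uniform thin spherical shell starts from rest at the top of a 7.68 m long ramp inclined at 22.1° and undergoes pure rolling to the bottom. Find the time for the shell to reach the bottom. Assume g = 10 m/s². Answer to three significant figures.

t ≈ 2.61 s

Here I = (2/3)MR², so the shape factor k = I/(MR²) = 2/3.
Translational: Mg sinθ − f = Ma. Rotational about the CM: fR = Iα = kMRa, so f = kMa.
Hence a = g sinθ/(1+k) = 10×sin22.1°/1.667 = 2.257 m/s².
Starting from rest, L = ½at², so t = √(2L/a) = √(2×7.68/2.257) ≈ 2.61 s.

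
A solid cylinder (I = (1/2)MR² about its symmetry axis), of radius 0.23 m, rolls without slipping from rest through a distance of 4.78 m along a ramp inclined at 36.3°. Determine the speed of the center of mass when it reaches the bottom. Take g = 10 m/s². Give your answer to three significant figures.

v ≈ 6.14 m/s

For this body I = (1/2)MR², i.e. k = I/(MR²) = 0.5.
The rolling condition ω = v/R makes the rotational term ½I(v/R)² = ½kMv², so KE_total = ½(1+k)Mv² = (3/4)Mv².
The vertical drop is h = L sinθ = 4.78 × sin36.3° = 2.83 m.
Setting Mgh = (3/4)Mv² gives v = √(2gh/(1+k)) = √(2·10·2.83/1.5) ≈ 6.14 m/s.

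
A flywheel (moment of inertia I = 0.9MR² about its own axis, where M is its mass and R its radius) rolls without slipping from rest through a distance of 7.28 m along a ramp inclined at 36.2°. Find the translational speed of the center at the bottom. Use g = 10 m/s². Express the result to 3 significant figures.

Here I = 0.9MR², so the shape factor k = I/(MR²) = 0.9.
Pure rolling means v = ωR; then KE = ½Mv² + ½I(v/R)² = ½(1+k)Mv² = (19/20)Mv².
The vertical drop is h = L sinθ = 7.28 × sin36.2° = 4.3 m.
Setting Mgh = (19/20)Mv² gives v = √(2gh/(1+k)) = √(2·10·4.3/1.9) ≈ 6.73 m/s.

v ≈ 6.73 m/s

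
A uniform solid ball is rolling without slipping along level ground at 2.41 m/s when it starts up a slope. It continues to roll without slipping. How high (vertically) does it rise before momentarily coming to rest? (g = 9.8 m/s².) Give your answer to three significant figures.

h ≈ 0.415 m

Here I = (2/5)MR², so the shape factor k = I/(MR²) = 0.4.
Rolling without slipping gives ω = v/R, so the total kinetic energy is ½Mv² + ½Iω² = ½(1+k)Mv² = (7/10)Mv².
At the top the kinetic energy is zero, so (7/10)Mv₀² = Mgh.
Thus h = (1+k)v₀²/(2g) = 1.4 × 2.41² / (2 × 9.8) ≈ 0.415 m.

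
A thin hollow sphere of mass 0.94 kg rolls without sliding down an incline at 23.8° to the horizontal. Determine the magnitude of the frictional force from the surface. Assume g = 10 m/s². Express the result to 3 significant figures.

Here I = (2/3)MR², so the shape factor k = I/(MR²) = 2/3.
Translational: Mg sinθ − f = Ma. Rotational about the CM: fR = Iα = kMRa, so f = kMa.
Combining, a = g sinθ/(1+k) and f = kMa = kMg sinθ/(1+k).
f = (2/3) × 0.94 × 10 × sin23.8° / 1.667 ≈ 1.52 N.

f ≈ 1.52 N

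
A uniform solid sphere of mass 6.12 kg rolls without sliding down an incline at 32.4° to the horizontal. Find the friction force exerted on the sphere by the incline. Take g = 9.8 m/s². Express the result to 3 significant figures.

f ≈ 9.18 N

With I = (2/5)MR², the ratio k = I/(MR²) is 0.4.
Translational: Mg sinθ − f = Ma. Rotational about the CM: fR = Iα = kMRa, so f = kMa.
Combining, a = g sinθ/(1+k) and f = kMa = kMg sinθ/(1+k).
f = 0.4 × 6.12 × 9.8 × sin32.4° / 1.4 ≈ 9.18 N.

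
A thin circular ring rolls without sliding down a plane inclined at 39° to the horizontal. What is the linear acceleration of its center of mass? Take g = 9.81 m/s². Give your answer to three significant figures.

a ≈ 3.09 m/s²

The moment of inertia is MR², giving k ≡ I/(MR²) = 1.
Along the incline Mg sinθ − f = Ma, and torque about the center fR = Iα = kMR²(a/R) gives f = kMa.
Eliminating f: Mg sinθ = (1+k)Ma, so a = g sinθ/(1+k) = 9.81 × sin39° / 2 ≈ 3.09 m/s².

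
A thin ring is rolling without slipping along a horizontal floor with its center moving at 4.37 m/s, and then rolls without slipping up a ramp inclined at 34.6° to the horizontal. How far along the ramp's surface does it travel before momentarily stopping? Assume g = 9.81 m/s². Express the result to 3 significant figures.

For this body I = MR², i.e. k = I/(MR²) = 1.
Pure rolling means v = ωR; then KE = ½Mv² + ½I(v/R)² = ½(1+k)Mv² = Mv².
Setting this equal to Mgh gives the vertical rise h = (1+k)v₀²/(2g) = 2×4.37²/(2×9.81) = 1.947 m.
Along the incline, d = h/sinθ = 1.947/sin34.6° ≈ 3.43 m.

d ≈ 3.43 m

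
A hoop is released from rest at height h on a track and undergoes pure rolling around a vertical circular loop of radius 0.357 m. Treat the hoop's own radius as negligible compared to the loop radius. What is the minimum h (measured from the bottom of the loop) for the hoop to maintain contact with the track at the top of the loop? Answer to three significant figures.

h_min ≈ 1.07 m

For this body I = MR², i.e. k = I/(MR²) = 1.
At the top, contact is just lost when gravity alone supplies the centripetal force: Mg = Mv_top²/r, i.e. v_top² = gr.
With ω = v/R, the kinetic energy at speed v is ½(1+k)Mv² = Mv².
Energy conservation from release (height h) to the top (height 2r): Mgh = Mg(2r) + M·gr.
Thus h_min = 2r + (1+k)r/2 = r(2 + 2/2) = 0.357 × 3 ≈ 1.07 m.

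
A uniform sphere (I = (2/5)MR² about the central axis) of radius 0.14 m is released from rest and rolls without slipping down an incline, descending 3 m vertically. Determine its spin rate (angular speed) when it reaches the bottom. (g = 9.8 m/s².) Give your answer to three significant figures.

ω ≈ 46.3 rad/s

For this body I = (2/5)MR², i.e. k = I/(MR²) = 0.4.
Rolling without slipping gives ω = v/R, so the total kinetic energy is ½Mv² + ½Iω² = ½(1+k)Mv² = (7/10)Mv².
Energy conservation Mgh = ½(1+k)Mv² gives v = √(2gh/(1+k)) = √(2 × 9.8 × 3 / 1.4) = 6.481 m/s.
The angular speed follows from ω = v/R = 6.481/0.14 ≈ 46.3 rad/s.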